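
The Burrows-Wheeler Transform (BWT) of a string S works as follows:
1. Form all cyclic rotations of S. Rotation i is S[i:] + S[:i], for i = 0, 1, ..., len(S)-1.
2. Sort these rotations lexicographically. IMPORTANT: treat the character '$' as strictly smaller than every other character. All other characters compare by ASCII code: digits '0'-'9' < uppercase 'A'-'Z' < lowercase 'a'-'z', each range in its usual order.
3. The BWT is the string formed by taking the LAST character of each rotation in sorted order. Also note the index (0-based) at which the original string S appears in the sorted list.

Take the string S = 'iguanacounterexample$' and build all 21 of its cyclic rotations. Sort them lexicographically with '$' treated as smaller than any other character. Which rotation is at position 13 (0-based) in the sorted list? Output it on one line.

Answer: nterexample$iguanacou

Derivation:
All 21 rotations (rotation i = S[i:]+S[:i]):
  rot[0] = iguanacounterexample$
  rot[1] = guanacounterexample$i
  rot[2] = uanacounterexample$ig
  rot[3] = anacounterexample$igu
  rot[4] = nacounterexample$igua
  rot[5] = acounterexample$iguan
  rot[6] = counterexample$iguana
  rot[7] = ounterexample$iguanac
  rot[8] = unterexample$iguanaco
  rot[9] = nterexample$iguanacou
  rot[10] = terexample$iguanacoun
  rot[11] = erexample$iguanacount
  rot[12] = rexample$iguanacounte
  rot[13] = example$iguanacounter
  rot[14] = xample$iguanacountere
  rot[15] = ample$iguanacounterex
  rot[16] = mple$iguanacounterexa
  rot[17] = ple$iguanacounterexam
  rot[18] = le$iguanacounterexamp
  rot[19] = e$iguanacounterexampl
  rot[20] = $iguanacounterexample
Sorted (with $ < everything):
  sorted[0] = $iguanacounterexample
  sorted[1] = acounterexample$iguan
  sorted[2] = ample$iguanacounterex
  sorted[3] = anacounterexample$igu
  sorted[4] = counterexample$iguana
  sorted[5] = e$iguanacounterexampl
  sorted[6] = erexample$iguanacount
  sorted[7] = example$iguanacounter
  sorted[8] = guanacounterexample$i
  sorted[9] = iguanacounterexample$
  sorted[10] = le$iguanacounterexamp
  sorted[11] = mple$iguanacounterexa
  sorted[12] = nacounterexample$igua
  sorted[13] = nterexample$iguanacou
  sorted[14] = ounterexample$iguanac
  sorted[15] = ple$iguanacounterexam
  sorted[16] = rexample$iguanacounte
  sorted[17] = terexample$iguanacoun
  sorted[18] = uanacounterexample$ig
  sorted[19] = unterexample$iguanaco
  sorted[20] = xample$iguanacountere
sorted[13] = nterexample$iguanacou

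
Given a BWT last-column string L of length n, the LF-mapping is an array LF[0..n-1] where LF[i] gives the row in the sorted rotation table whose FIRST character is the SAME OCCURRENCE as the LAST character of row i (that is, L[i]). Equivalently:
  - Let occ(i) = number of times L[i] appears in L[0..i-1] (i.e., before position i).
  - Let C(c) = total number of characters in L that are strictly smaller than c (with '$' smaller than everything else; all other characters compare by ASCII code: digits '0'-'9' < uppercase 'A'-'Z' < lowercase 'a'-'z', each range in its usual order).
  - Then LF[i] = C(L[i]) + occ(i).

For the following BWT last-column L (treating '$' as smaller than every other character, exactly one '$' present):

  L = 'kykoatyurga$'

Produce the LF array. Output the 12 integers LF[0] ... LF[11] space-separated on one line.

Answer: 4 10 5 6 1 8 11 9 7 3 2 0

Derivation:
Char counts: '$':1, 'a':2, 'g':1, 'k':2, 'o':1, 'r':1, 't':1, 'u':1, 'y':2
C (first-col start): C('$')=0, C('a')=1, C('g')=3, C('k')=4, C('o')=6, C('r')=7, C('t')=8, C('u')=9, C('y')=10
L[0]='k': occ=0, LF[0]=C('k')+0=4+0=4
L[1]='y': occ=0, LF[1]=C('y')+0=10+0=10
L[2]='k': occ=1, LF[2]=C('k')+1=4+1=5
L[3]='o': occ=0, LF[3]=C('o')+0=6+0=6
L[4]='a': occ=0, LF[4]=C('a')+0=1+0=1
L[5]='t': occ=0, LF[5]=C('t')+0=8+0=8
L[6]='y': occ=1, LF[6]=C('y')+1=10+1=11
L[7]='u': occ=0, LF[7]=C('u')+0=9+0=9
L[8]='r': occ=0, LF[8]=C('r')+0=7+0=7
L[9]='g': occ=0, LF[9]=C('g')+0=3+0=3
L[10]='a': occ=1, LF[10]=C('a')+1=1+1=2
L[11]='$': occ=0, LF[11]=C('$')+0=0+0=0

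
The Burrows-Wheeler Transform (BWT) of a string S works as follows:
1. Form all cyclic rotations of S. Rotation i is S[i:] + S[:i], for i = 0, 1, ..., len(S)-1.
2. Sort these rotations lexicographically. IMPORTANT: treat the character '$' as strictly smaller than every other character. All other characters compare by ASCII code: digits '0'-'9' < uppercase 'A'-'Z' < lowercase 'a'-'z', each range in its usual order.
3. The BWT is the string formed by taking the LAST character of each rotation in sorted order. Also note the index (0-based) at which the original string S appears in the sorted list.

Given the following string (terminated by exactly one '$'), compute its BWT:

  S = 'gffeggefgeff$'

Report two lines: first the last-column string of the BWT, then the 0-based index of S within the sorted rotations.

All 13 rotations (rotation i = S[i:]+S[:i]):
  rot[0] = gffeggefgeff$
  rot[1] = ffeggefgeff$g
  rot[2] = feggefgeff$gf
  rot[3] = eggefgeff$gff
  rot[4] = ggefgeff$gffe
  rot[5] = gefgeff$gffeg
  rot[6] = efgeff$gffegg
  rot[7] = fgeff$gffegge
  rot[8] = geff$gffeggef
  rot[9] = eff$gffeggefg
  rot[10] = ff$gffeggefge
  rot[11] = f$gffeggefgef
  rot[12] = $gffeggefgeff
Sorted (with $ < everything):
  sorted[0] = $gffeggefgeff  (last char: 'f')
  sorted[1] = eff$gffeggefg  (last char: 'g')
  sorted[2] = efgeff$gffegg  (last char: 'g')
  sorted[3] = eggefgeff$gff  (last char: 'f')
  sorted[4] = f$gffeggefgef  (last char: 'f')
  sorted[5] = feggefgeff$gf  (last char: 'f')
  sorted[6] = ff$gffeggefge  (last char: 'e')
  sorted[7] = ffeggefgeff$g  (last char: 'g')
  sorted[8] = fgeff$gffegge  (last char: 'e')
  sorted[9] = geff$gffeggef  (last char: 'f')
  sorted[10] = gefgeff$gffeg  (last char: 'g')
  sorted[11] = gffeggefgeff$  (last char: '$')
  sorted[12] = ggefgeff$gffe  (last char: 'e')
Last column: fggfffegefg$e
Original string S is at sorted index 11

Answer: fggfffegefg$e
11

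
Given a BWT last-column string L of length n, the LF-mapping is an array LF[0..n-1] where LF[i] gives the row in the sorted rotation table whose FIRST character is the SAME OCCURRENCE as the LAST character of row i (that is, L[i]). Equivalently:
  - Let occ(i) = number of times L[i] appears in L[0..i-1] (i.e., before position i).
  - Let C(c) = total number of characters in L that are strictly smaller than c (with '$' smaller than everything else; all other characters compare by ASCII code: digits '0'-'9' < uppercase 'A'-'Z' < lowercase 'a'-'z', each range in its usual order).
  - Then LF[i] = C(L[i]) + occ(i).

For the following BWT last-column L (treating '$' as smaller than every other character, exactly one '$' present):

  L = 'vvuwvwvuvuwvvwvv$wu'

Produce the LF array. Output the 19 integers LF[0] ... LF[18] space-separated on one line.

Char counts: '$':1, 'u':4, 'v':9, 'w':5
C (first-col start): C('$')=0, C('u')=1, C('v')=5, C('w')=14
L[0]='v': occ=0, LF[0]=C('v')+0=5+0=5
L[1]='v': occ=1, LF[1]=C('v')+1=5+1=6
L[2]='u': occ=0, LF[2]=C('u')+0=1+0=1
L[3]='w': occ=0, LF[3]=C('w')+0=14+0=14
L[4]='v': occ=2, LF[4]=C('v')+2=5+2=7
L[5]='w': occ=1, LF[5]=C('w')+1=14+1=15
L[6]='v': occ=3, LF[6]=C('v')+3=5+3=8
L[7]='u': occ=1, LF[7]=C('u')+1=1+1=2
L[8]='v': occ=4, LF[8]=C('v')+4=5+4=9
L[9]='u': occ=2, LF[9]=C('u')+2=1+2=3
L[10]='w': occ=2, LF[10]=C('w')+2=14+2=16
L[11]='v': occ=5, LF[11]=C('v')+5=5+5=10
L[12]='v': occ=6, LF[12]=C('v')+6=5+6=11
L[13]='w': occ=3, LF[13]=C('w')+3=14+3=17
L[14]='v': occ=7, LF[14]=C('v')+7=5+7=12
L[15]='v': occ=8, LF[15]=C('v')+8=5+8=13
L[16]='$': occ=0, LF[16]=C('$')+0=0+0=0
L[17]='w': occ=4, LF[17]=C('w')+4=14+4=18
L[18]='u': occ=3, LF[18]=C('u')+3=1+3=4

Answer: 5 6 1 14 7 15 8 2 9 3 16 10 11 17 12 13 0 18 4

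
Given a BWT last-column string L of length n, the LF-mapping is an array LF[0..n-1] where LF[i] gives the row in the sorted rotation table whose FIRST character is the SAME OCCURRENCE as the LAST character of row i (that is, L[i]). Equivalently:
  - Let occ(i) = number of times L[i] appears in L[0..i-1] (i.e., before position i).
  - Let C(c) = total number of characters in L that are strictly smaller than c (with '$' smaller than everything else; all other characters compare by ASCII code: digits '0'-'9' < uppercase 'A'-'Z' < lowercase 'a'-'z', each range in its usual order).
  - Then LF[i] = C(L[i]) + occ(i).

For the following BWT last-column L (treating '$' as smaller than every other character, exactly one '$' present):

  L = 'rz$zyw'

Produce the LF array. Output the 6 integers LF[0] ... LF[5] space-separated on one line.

Answer: 1 4 0 5 3 2

Derivation:
Char counts: '$':1, 'r':1, 'w':1, 'y':1, 'z':2
C (first-col start): C('$')=0, C('r')=1, C('w')=2, C('y')=3, C('z')=4
L[0]='r': occ=0, LF[0]=C('r')+0=1+0=1
L[1]='z': occ=0, LF[1]=C('z')+0=4+0=4
L[2]='$': occ=0, LF[2]=C('$')+0=0+0=0
L[3]='z': occ=1, LF[3]=C('z')+1=4+1=5
L[4]='y': occ=0, LF[4]=C('y')+0=3+0=3
L[5]='w': occ=0, LF[5]=C('w')+0=2+0=2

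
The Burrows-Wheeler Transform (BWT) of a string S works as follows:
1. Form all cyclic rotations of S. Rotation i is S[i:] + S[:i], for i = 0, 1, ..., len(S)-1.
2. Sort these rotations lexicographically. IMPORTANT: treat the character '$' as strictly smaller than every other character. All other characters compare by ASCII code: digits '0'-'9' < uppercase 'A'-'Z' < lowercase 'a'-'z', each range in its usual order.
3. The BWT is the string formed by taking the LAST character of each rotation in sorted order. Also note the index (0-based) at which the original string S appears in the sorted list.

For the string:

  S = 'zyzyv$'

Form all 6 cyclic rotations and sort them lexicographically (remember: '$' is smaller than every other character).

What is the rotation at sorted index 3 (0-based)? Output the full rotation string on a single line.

Answer: yzyv$z

Derivation:
All 6 rotations (rotation i = S[i:]+S[:i]):
  rot[0] = zyzyv$
  rot[1] = yzyv$z
  rot[2] = zyv$zy
  rot[3] = yv$zyz
  rot[4] = v$zyzy
  rot[5] = $zyzyv
Sorted (with $ < everything):
  sorted[0] = $zyzyv
  sorted[1] = v$zyzy
  sorted[2] = yv$zyz
  sorted[3] = yzyv$z
  sorted[4] = zyv$zy
  sorted[5] = zyzyv$
sorted[3] = yzyv$z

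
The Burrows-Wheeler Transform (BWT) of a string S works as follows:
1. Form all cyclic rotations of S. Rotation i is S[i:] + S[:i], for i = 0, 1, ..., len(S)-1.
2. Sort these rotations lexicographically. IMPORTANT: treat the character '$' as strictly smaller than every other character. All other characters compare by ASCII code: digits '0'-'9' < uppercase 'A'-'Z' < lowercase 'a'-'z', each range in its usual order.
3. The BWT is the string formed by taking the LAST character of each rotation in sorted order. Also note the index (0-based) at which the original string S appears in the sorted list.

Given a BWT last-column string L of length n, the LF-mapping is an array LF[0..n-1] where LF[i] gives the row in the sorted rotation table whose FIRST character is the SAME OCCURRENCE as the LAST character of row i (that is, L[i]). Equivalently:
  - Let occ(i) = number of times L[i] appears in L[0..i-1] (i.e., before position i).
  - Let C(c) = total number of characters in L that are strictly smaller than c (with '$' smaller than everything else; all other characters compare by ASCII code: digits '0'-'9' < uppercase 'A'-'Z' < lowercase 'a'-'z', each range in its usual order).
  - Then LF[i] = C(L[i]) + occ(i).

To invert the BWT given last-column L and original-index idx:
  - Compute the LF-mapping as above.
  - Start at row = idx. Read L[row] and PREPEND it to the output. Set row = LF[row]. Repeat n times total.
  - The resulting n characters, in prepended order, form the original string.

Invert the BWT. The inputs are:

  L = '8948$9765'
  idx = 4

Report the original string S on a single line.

LF mapping: 5 7 1 6 0 8 4 3 2
Walk LF starting at row 4, prepending L[row]:
  step 1: row=4, L[4]='$', prepend. Next row=LF[4]=0
  step 2: row=0, L[0]='8', prepend. Next row=LF[0]=5
  step 3: row=5, L[5]='9', prepend. Next row=LF[5]=8
  step 4: row=8, L[8]='5', prepend. Next row=LF[8]=2
  step 5: row=2, L[2]='4', prepend. Next row=LF[2]=1
  step 6: row=1, L[1]='9', prepend. Next row=LF[1]=7
  step 7: row=7, L[7]='6', prepend. Next row=LF[7]=3
  step 8: row=3, L[3]='8', prepend. Next row=LF[3]=6
  step 9: row=6, L[6]='7', prepend. Next row=LF[6]=4
Reversed output: 78694598$

Answer: 78694598$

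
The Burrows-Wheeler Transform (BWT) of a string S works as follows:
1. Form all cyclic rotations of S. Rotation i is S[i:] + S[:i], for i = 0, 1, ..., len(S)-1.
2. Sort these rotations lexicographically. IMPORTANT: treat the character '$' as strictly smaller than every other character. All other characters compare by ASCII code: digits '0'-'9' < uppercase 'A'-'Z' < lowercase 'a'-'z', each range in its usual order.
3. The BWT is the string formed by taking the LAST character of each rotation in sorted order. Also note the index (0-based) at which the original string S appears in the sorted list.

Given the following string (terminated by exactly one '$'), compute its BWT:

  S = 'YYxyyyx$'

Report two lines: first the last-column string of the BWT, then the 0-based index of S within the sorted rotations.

All 8 rotations (rotation i = S[i:]+S[:i]):
  rot[0] = YYxyyyx$
  rot[1] = Yxyyyx$Y
  rot[2] = xyyyx$YY
  rot[3] = yyyx$YYx
  rot[4] = yyx$YYxy
  rot[5] = yx$YYxyy
  rot[6] = x$YYxyyy
  rot[7] = $YYxyyyx
Sorted (with $ < everything):
  sorted[0] = $YYxyyyx  (last char: 'x')
  sorted[1] = YYxyyyx$  (last char: '$')
  sorted[2] = Yxyyyx$Y  (last char: 'Y')
  sorted[3] = x$YYxyyy  (last char: 'y')
  sorted[4] = xyyyx$YY  (last char: 'Y')
  sorted[5] = yx$YYxyy  (last char: 'y')
  sorted[6] = yyx$YYxy  (last char: 'y')
  sorted[7] = yyyx$YYx  (last char: 'x')
Last column: x$YyYyyx
Original string S is at sorted index 1

Answer: x$YyYyyx
1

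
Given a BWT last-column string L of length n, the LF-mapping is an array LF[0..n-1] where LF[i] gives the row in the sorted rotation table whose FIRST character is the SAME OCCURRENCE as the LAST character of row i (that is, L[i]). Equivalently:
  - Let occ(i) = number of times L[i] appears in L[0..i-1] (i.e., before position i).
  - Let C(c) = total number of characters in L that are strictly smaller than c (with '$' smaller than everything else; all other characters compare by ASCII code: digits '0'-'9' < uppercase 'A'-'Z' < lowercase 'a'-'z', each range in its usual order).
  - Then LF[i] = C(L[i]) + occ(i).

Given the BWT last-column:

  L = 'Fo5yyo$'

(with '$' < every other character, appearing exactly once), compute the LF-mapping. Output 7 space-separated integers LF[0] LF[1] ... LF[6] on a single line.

Char counts: '$':1, '5':1, 'F':1, 'o':2, 'y':2
C (first-col start): C('$')=0, C('5')=1, C('F')=2, C('o')=3, C('y')=5
L[0]='F': occ=0, LF[0]=C('F')+0=2+0=2
L[1]='o': occ=0, LF[1]=C('o')+0=3+0=3
L[2]='5': occ=0, LF[2]=C('5')+0=1+0=1
L[3]='y': occ=0, LF[3]=C('y')+0=5+0=5
L[4]='y': occ=1, LF[4]=C('y')+1=5+1=6
L[5]='o': occ=1, LF[5]=C('o')+1=3+1=4
L[6]='$': occ=0, LF[6]=C('$')+0=0+0=0

Answer: 2 3 1 5 6 4 0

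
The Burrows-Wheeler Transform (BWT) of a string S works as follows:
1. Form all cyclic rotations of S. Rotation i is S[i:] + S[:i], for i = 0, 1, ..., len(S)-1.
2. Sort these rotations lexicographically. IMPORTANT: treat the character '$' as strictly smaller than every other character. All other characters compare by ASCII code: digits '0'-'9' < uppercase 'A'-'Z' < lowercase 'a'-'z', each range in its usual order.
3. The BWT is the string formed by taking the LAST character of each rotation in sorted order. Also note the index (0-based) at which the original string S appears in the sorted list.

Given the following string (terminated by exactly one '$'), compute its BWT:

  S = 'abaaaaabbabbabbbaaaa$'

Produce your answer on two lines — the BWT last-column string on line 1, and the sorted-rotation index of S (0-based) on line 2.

Answer: aaaabbaaa$abbbabbbaaa
9

Derivation:
All 21 rotations (rotation i = S[i:]+S[:i]):
  rot[0] = abaaaaabbabbabbbaaaa$
  rot[1] = baaaaabbabbabbbaaaa$a
  rot[2] = aaaaabbabbabbbaaaa$ab
  rot[3] = aaaabbabbabbbaaaa$aba
  rot[4] = aaabbabbabbbaaaa$abaa
  rot[5] = aabbabbabbbaaaa$abaaa
  rot[6] = abbabbabbbaaaa$abaaaa
  rot[7] = bbabbabbbaaaa$abaaaaa
  rot[8] = babbabbbaaaa$abaaaaab
  rot[9] = abbabbbaaaa$abaaaaabb
  rot[10] = bbabbbaaaa$abaaaaabba
  rot[11] = babbbaaaa$abaaaaabbab
  rot[12] = abbbaaaa$abaaaaabbabb
  rot[13] = bbbaaaa$abaaaaabbabba
  rot[14] = bbaaaa$abaaaaabbabbab
  rot[15] = baaaa$abaaaaabbabbabb
  rot[16] = aaaa$abaaaaabbabbabbb
  rot[17] = aaa$abaaaaabbabbabbba
  rot[18] = aa$abaaaaabbabbabbbaa
  rot[19] = a$abaaaaabbabbabbbaaa
  rot[20] = $abaaaaabbabbabbbaaaa
Sorted (with $ < everything):
  sorted[0] = $abaaaaabbabbabbbaaaa  (last char: 'a')
  sorted[1] = a$abaaaaabbabbabbbaaa  (last char: 'a')
  sorted[2] = aa$abaaaaabbabbabbbaa  (last char: 'a')
  sorted[3] = aaa$abaaaaabbabbabbba  (last char: 'a')
  sorted[4] = aaaa$abaaaaabbabbabbb  (last char: 'b')
  sorted[5] = aaaaabbabbabbbaaaa$ab  (last char: 'b')
  sorted[6] = aaaabbabbabbbaaaa$aba  (last char: 'a')
  sorted[7] = aaabbabbabbbaaaa$abaa  (last char: 'a')
  sorted[8] = aabbabbabbbaaaa$abaaa  (last char: 'a')
  sorted[9] = abaaaaabbabbabbbaaaa$  (last char: '$')
  sorted[10] = abbabbabbbaaaa$abaaaa  (last char: 'a')
  sorted[11] = abbabbbaaaa$abaaaaabb  (last char: 'b')
  sorted[12] = abbbaaaa$abaaaaabbabb  (last char: 'b')
  sorted[13] = baaaa$abaaaaabbabbabb  (last char: 'b')
  sorted[14] = baaaaabbabbabbbaaaa$a  (last char: 'a')
  sorted[15] = babbabbbaaaa$abaaaaab  (last char: 'b')
  sorted[16] = babbbaaaa$abaaaaabbab  (last char: 'b')
  sorted[17] = bbaaaa$abaaaaabbabbab  (last char: 'b')
  sorted[18] = bbabbabbbaaaa$abaaaaa  (last char: 'a')
  sorted[19] = bbabbbaaaa$abaaaaabba  (last char: 'a')
  sorted[20] = bbbaaaa$abaaaaabbabba  (last char: 'a')
Last column: aaaabbaaa$abbbabbbaaa
Original string S is at sorted index 9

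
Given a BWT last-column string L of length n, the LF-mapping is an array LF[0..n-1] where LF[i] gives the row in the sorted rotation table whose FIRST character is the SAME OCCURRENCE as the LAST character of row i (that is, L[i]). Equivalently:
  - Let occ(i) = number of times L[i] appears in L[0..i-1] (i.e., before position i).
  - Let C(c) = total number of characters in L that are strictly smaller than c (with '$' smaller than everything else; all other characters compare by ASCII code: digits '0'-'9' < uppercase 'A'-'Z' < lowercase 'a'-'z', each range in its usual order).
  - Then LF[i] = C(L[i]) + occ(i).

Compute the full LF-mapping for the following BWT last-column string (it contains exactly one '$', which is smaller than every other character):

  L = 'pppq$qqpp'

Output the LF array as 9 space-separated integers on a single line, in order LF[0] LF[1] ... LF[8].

Answer: 1 2 3 6 0 7 8 4 5

Derivation:
Char counts: '$':1, 'p':5, 'q':3
C (first-col start): C('$')=0, C('p')=1, C('q')=6
L[0]='p': occ=0, LF[0]=C('p')+0=1+0=1
L[1]='p': occ=1, LF[1]=C('p')+1=1+1=2
L[2]='p': occ=2, LF[2]=C('p')+2=1+2=3
L[3]='q': occ=0, LF[3]=C('q')+0=6+0=6
L[4]='$': occ=0, LF[4]=C('$')+0=0+0=0
L[5]='q': occ=1, LF[5]=C('q')+1=6+1=7
L[6]='q': occ=2, LF[6]=C('q')+2=6+2=8
L[7]='p': occ=3, LF[7]=C('p')+3=1+3=4
L[8]='p': occ=4, LF[8]=C('p')+4=1+4=5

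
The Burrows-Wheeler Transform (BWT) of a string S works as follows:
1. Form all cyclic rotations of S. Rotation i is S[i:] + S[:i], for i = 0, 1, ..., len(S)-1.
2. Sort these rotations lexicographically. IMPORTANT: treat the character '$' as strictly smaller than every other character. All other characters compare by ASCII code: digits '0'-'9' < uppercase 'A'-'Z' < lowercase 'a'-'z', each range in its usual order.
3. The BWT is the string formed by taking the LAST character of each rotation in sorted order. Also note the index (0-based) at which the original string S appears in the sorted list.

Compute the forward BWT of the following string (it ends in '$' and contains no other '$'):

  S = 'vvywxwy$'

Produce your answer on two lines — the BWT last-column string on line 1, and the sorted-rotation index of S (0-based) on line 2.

Answer: y$vyxwwv
1

Derivation:
All 8 rotations (rotation i = S[i:]+S[:i]):
  rot[0] = vvywxwy$
  rot[1] = vywxwy$v
  rot[2] = ywxwy$vv
  rot[3] = wxwy$vvy
  rot[4] = xwy$vvyw
  rot[5] = wy$vvywx
  rot[6] = y$vvywxw
  rot[7] = $vvywxwy
Sorted (with $ < everything):
  sorted[0] = $vvywxwy  (last char: 'y')
  sorted[1] = vvywxwy$  (last char: '$')
  sorted[2] = vywxwy$v  (last char: 'v')
  sorted[3] = wxwy$vvy  (last char: 'y')
  sorted[4] = wy$vvywx  (last char: 'x')
  sorted[5] = xwy$vvyw  (last char: 'w')
  sorted[6] = y$vvywxw  (last char: 'w')
  sorted[7] = ywxwy$vv  (last char: 'v')
Last column: y$vyxwwv
Original string S is at sorted index 1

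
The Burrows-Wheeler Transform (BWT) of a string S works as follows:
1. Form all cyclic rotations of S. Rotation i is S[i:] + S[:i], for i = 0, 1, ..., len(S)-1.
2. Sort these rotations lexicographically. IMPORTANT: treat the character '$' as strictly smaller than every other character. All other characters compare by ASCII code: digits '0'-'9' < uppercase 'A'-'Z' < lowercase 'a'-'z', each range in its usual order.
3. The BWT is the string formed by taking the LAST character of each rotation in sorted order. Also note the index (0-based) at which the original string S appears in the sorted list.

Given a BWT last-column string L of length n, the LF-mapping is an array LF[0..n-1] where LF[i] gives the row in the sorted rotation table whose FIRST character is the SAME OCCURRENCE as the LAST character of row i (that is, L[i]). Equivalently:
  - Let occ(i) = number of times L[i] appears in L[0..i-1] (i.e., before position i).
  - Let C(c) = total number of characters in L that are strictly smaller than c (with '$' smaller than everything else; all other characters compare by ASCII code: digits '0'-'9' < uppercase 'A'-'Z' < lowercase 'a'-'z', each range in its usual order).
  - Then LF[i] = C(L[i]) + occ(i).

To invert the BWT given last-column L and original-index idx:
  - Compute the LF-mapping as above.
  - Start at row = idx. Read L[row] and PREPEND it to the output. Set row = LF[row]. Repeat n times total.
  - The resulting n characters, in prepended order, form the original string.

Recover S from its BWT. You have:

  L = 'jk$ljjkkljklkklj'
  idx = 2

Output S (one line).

Answer: jjkkljjllklkkkj$

Derivation:
LF mapping: 1 6 0 12 2 3 7 8 13 4 9 14 10 11 15 5
Walk LF starting at row 2, prepending L[row]:
  step 1: row=2, L[2]='$', prepend. Next row=LF[2]=0
  step 2: row=0, L[0]='j', prepend. Next row=LF[0]=1
  step 3: row=1, L[1]='k', prepend. Next row=LF[1]=6
  step 4: row=6, L[6]='k', prepend. Next row=LF[6]=7
  step 5: row=7, L[7]='k', prepend. Next row=LF[7]=8
  step 6: row=8, L[8]='l', prepend. Next row=LF[8]=13
  step 7: row=13, L[13]='k', prepend. Next row=LF[13]=11
  step 8: row=11, L[11]='l', prepend. Next row=LF[11]=14
  step 9: row=14, L[14]='l', prepend. Next row=LF[14]=15
  step 10: row=15, L[15]='j', prepend. Next row=LF[15]=5
  step 11: row=5, L[5]='j', prepend. Next row=LF[5]=3
  step 12: row=3, L[3]='l', prepend. Next row=LF[3]=12
  step 13: row=12, L[12]='k', prepend. Next row=LF[12]=10
  step 14: row=10, L[10]='k', prepend. Next row=LF[10]=9
  step 15: row=9, L[9]='j', prepend. Next row=LF[9]=4
  step 16: row=4, L[4]='j', prepend. Next row=LF[4]=2
Reversed output: jjkkljjllklkkkj$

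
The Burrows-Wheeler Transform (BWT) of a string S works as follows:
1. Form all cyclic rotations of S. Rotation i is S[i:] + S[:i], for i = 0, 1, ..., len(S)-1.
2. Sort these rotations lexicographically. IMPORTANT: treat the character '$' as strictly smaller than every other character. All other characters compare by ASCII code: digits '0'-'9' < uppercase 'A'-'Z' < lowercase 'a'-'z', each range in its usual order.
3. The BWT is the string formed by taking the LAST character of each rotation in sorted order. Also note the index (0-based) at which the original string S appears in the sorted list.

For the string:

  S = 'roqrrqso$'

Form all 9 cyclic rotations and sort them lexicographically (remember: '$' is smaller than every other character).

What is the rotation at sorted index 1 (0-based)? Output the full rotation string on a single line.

All 9 rotations (rotation i = S[i:]+S[:i]):
  rot[0] = roqrrqso$
  rot[1] = oqrrqso$r
  rot[2] = qrrqso$ro
  rot[3] = rrqso$roq
  rot[4] = rqso$roqr
  rot[5] = qso$roqrr
  rot[6] = so$roqrrq
  rot[7] = o$roqrrqs
  rot[8] = $roqrrqso
Sorted (with $ < everything):
  sorted[0] = $roqrrqso
  sorted[1] = o$roqrrqs
  sorted[2] = oqrrqso$r
  sorted[3] = qrrqso$ro
  sorted[4] = qso$roqrr
  sorted[5] = roqrrqso$
  sorted[6] = rqso$roqr
  sorted[7] = rrqso$roq
  sorted[8] = so$roqrrq
sorted[1] = o$roqrrqs

Answer: o$roqrrqs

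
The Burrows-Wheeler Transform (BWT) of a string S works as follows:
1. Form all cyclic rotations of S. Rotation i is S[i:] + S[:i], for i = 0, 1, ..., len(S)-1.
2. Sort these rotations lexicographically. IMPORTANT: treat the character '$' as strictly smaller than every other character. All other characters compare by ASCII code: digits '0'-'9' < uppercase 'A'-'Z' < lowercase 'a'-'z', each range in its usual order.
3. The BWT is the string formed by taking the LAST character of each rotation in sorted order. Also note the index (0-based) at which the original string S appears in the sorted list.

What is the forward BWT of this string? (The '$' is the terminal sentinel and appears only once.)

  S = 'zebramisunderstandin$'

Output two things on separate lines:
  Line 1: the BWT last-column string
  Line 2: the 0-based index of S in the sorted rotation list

All 21 rotations (rotation i = S[i:]+S[:i]):
  rot[0] = zebramisunderstandin$
  rot[1] = ebramisunderstandin$z
  rot[2] = bramisunderstandin$ze
  rot[3] = ramisunderstandin$zeb
  rot[4] = amisunderstandin$zebr
  rot[5] = misunderstandin$zebra
  rot[6] = isunderstandin$zebram
  rot[7] = sunderstandin$zebrami
  rot[8] = understandin$zebramis
  rot[9] = nderstandin$zebramisu
  rot[10] = derstandin$zebramisun
  rot[11] = erstandin$zebramisund
  rot[12] = rstandin$zebramisunde
  rot[13] = standin$zebramisunder
  rot[14] = tandin$zebramisunders
  rot[15] = andin$zebramisunderst
  rot[16] = ndin$zebramisundersta
  rot[17] = din$zebramisunderstan
  rot[18] = in$zebramisunderstand
  rot[19] = n$zebramisunderstandi
  rot[20] = $zebramisunderstandin
Sorted (with $ < everything):
  sorted[0] = $zebramisunderstandin  (last char: 'n')
  sorted[1] = amisunderstandin$zebr  (last char: 'r')
  sorted[2] = andin$zebramisunderst  (last char: 't')
  sorted[3] = bramisunderstandin$ze  (last char: 'e')
  sorted[4] = derstandin$zebramisun  (last char: 'n')
  sorted[5] = din$zebramisunderstan  (last char: 'n')
  sorted[6] = ebramisunderstandin$z  (last char: 'z')
  sorted[7] = erstandin$zebramisund  (last char: 'd')
  sorted[8] = in$zebramisunderstand  (last char: 'd')
  sorted[9] = isunderstandin$zebram  (last char: 'm')
  sorted[10] = misunderstandin$zebra  (last char: 'a')
  sorted[11] = n$zebramisunderstandi  (last char: 'i')
  sorted[12] = nderstandin$zebramisu  (last char: 'u')
  sorted[13] = ndin$zebramisundersta  (last char: 'a')
  sorted[14] = ramisunderstandin$zeb  (last char: 'b')
  sorted[15] = rstandin$zebramisunde  (last char: 'e')
  sorted[16] = standin$zebramisunder  (last char: 'r')
  sorted[17] = sunderstandin$zebrami  (last char: 'i')
  sorted[18] = tandin$zebramisunders  (last char: 's')
  sorted[19] = understandin$zebramis  (last char: 's')
  sorted[20] = zebramisunderstandin$  (last char: '$')
Last column: nrtennzddmaiuaberiss$
Original string S is at sorted index 20

Answer: nrtennzddmaiuaberiss$
20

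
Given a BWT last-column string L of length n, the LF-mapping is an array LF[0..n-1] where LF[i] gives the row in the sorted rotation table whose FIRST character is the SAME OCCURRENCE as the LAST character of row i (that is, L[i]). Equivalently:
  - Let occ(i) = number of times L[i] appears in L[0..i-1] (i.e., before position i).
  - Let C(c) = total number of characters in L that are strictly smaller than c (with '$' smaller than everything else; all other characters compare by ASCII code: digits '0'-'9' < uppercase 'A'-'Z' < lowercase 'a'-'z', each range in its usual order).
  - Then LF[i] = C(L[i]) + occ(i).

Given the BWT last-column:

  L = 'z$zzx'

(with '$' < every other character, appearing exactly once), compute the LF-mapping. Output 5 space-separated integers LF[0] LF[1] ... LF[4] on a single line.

Answer: 2 0 3 4 1

Derivation:
Char counts: '$':1, 'x':1, 'z':3
C (first-col start): C('$')=0, C('x')=1, C('z')=2
L[0]='z': occ=0, LF[0]=C('z')+0=2+0=2
L[1]='$': occ=0, LF[1]=C('$')+0=0+0=0
L[2]='z': occ=1, LF[2]=C('z')+1=2+1=3
L[3]='z': occ=2, LF[3]=C('z')+2=2+2=4
L[4]='x': occ=0, LF[4]=C('x')+0=1+0=1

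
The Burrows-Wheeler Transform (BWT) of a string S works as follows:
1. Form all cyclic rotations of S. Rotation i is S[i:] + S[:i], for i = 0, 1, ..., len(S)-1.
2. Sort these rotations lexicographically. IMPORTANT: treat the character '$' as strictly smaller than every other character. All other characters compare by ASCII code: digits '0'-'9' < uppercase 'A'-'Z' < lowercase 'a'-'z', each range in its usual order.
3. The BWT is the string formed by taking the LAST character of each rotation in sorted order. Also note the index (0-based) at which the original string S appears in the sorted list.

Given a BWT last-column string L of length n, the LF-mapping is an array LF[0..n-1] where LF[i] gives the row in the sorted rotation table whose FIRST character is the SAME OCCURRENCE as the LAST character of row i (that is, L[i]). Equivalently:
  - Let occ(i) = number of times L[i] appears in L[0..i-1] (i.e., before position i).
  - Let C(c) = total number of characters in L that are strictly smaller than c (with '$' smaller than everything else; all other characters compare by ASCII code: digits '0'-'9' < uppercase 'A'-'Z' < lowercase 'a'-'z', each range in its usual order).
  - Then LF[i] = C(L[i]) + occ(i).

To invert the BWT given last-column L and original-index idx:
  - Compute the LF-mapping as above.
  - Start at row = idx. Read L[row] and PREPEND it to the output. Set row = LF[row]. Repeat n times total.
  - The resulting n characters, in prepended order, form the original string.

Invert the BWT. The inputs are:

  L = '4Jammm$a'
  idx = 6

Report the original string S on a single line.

Answer: mammaJ4$

Derivation:
LF mapping: 1 2 3 5 6 7 0 4
Walk LF starting at row 6, prepending L[row]:
  step 1: row=6, L[6]='$', prepend. Next row=LF[6]=0
  step 2: row=0, L[0]='4', prepend. Next row=LF[0]=1
  step 3: row=1, L[1]='J', prepend. Next row=LF[1]=2
  step 4: row=2, L[2]='a', prepend. Next row=LF[2]=3
  step 5: row=3, L[3]='m', prepend. Next row=LF[3]=5
  step 6: row=5, L[5]='m', prepend. Next row=LF[5]=7
  step 7: row=7, L[7]='a', prepend. Next row=LF[7]=4
  step 8: row=4, L[4]='m', prepend. Next row=LF[4]=6
Reversed output: mammaJ4$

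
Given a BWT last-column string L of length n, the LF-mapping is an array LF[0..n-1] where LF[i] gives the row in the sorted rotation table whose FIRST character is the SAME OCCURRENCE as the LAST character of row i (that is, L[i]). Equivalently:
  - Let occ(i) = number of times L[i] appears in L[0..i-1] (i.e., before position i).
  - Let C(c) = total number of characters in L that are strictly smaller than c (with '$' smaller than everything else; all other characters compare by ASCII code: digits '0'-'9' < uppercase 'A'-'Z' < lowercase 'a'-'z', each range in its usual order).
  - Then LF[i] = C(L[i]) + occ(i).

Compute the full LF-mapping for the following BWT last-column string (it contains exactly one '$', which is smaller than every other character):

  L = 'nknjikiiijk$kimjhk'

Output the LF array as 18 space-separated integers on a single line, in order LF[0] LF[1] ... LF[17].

Char counts: '$':1, 'h':1, 'i':5, 'j':3, 'k':5, 'm':1, 'n':2
C (first-col start): C('$')=0, C('h')=1, C('i')=2, C('j')=7, C('k')=10, C('m')=15, C('n')=16
L[0]='n': occ=0, LF[0]=C('n')+0=16+0=16
L[1]='k': occ=0, LF[1]=C('k')+0=10+0=10
L[2]='n': occ=1, LF[2]=C('n')+1=16+1=17
L[3]='j': occ=0, LF[3]=C('j')+0=7+0=7
L[4]='i': occ=0, LF[4]=C('i')+0=2+0=2
L[5]='k': occ=1, LF[5]=C('k')+1=10+1=11
L[6]='i': occ=1, LF[6]=C('i')+1=2+1=3
L[7]='i': occ=2, LF[7]=C('i')+2=2+2=4
L[8]='i': occ=3, LF[8]=C('i')+3=2+3=5
L[9]='j': occ=1, LF[9]=C('j')+1=7+1=8
L[10]='k': occ=2, LF[10]=C('k')+2=10+2=12
L[11]='$': occ=0, LF[11]=C('$')+0=0+0=0
L[12]='k': occ=3, LF[12]=C('k')+3=10+3=13
L[13]='i': occ=4, LF[13]=C('i')+4=2+4=6
L[14]='m': occ=0, LF[14]=C('m')+0=15+0=15
L[15]='j': occ=2, LF[15]=C('j')+2=7+2=9
L[16]='h': occ=0, LF[16]=C('h')+0=1+0=1
L[17]='k': occ=4, LF[17]=C('k')+4=10+4=14

Answer: 16 10 17 7 2 11 3 4 5 8 12 0 13 6 15 9 1 14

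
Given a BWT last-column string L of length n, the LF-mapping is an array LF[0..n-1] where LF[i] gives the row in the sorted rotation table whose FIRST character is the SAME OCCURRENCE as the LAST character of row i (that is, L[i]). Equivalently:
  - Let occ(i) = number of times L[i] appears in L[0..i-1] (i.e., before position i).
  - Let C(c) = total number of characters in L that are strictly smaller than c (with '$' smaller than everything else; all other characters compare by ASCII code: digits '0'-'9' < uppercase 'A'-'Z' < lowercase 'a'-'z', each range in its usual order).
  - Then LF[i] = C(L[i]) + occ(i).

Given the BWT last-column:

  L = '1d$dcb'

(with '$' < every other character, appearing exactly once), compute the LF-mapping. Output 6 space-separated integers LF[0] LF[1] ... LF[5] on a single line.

Answer: 1 4 0 5 3 2

Derivation:
Char counts: '$':1, '1':1, 'b':1, 'c':1, 'd':2
C (first-col start): C('$')=0, C('1')=1, C('b')=2, C('c')=3, C('d')=4
L[0]='1': occ=0, LF[0]=C('1')+0=1+0=1
L[1]='d': occ=0, LF[1]=C('d')+0=4+0=4
L[2]='$': occ=0, LF[2]=C('$')+0=0+0=0
L[3]='d': occ=1, LF[3]=C('d')+1=4+1=5
L[4]='c': occ=0, LF[4]=C('c')+0=3+0=3
L[5]='b': occ=0, LF[5]=C('b')+0=2+0=2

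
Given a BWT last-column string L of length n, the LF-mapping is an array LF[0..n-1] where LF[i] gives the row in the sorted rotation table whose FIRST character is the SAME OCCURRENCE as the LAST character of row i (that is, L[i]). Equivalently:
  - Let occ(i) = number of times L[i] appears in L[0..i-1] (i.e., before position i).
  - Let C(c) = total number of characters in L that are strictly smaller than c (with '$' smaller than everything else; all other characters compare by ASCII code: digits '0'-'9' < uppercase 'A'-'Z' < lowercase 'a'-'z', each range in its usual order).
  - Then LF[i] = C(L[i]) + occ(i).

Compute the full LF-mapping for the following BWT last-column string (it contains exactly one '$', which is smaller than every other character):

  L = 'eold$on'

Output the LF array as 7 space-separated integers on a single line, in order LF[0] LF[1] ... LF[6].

Answer: 2 5 3 1 0 6 4

Derivation:
Char counts: '$':1, 'd':1, 'e':1, 'l':1, 'n':1, 'o':2
C (first-col start): C('$')=0, C('d')=1, C('e')=2, C('l')=3, C('n')=4, C('o')=5
L[0]='e': occ=0, LF[0]=C('e')+0=2+0=2
L[1]='o': occ=0, LF[1]=C('o')+0=5+0=5
L[2]='l': occ=0, LF[2]=C('l')+0=3+0=3
L[3]='d': occ=0, LF[3]=C('d')+0=1+0=1
L[4]='$': occ=0, LF[4]=C('$')+0=0+0=0
L[5]='o': occ=1, LF[5]=C('o')+1=5+1=6
L[6]='n': occ=0, LF[6]=C('n')+0=4+0=4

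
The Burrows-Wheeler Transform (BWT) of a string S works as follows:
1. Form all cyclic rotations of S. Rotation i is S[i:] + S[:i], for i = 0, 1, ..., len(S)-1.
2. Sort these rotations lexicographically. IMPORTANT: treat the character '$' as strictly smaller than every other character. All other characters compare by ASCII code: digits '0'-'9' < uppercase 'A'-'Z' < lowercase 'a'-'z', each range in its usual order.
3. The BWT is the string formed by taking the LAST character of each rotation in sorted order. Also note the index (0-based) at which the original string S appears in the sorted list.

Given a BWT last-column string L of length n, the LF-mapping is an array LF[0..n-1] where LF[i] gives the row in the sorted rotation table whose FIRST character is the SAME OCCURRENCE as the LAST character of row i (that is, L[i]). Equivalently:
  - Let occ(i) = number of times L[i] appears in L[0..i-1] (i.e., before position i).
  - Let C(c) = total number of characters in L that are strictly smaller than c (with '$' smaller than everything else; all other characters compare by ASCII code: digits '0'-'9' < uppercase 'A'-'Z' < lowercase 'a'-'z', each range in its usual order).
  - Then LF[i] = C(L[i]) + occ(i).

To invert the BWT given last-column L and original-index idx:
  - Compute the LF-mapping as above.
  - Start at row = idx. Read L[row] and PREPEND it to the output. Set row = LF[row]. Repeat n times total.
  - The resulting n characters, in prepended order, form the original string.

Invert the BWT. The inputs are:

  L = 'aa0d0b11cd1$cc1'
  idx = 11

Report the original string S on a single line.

Answer: ccd11db1ca001a$

Derivation:
LF mapping: 7 8 1 13 2 9 3 4 10 14 5 0 11 12 6
Walk LF starting at row 11, prepending L[row]:
  step 1: row=11, L[11]='$', prepend. Next row=LF[11]=0
  step 2: row=0, L[0]='a', prepend. Next row=LF[0]=7
  step 3: row=7, L[7]='1', prepend. Next row=LF[7]=4
  step 4: row=4, L[4]='0', prepend. Next row=LF[4]=2
  step 5: row=2, L[2]='0', prepend. Next row=LF[2]=1
  step 6: row=1, L[1]='a', prepend. Next row=LF[1]=8
  step 7: row=8, L[8]='c', prepend. Next row=LF[8]=10
  step 8: row=10, L[10]='1', prepend. Next row=LF[10]=5
  step 9: row=5, L[5]='b', prepend. Next row=LF[5]=9
  step 10: row=9, L[9]='d', prepend. Next row=LF[9]=14
  step 11: row=14, L[14]='1', prepend. Next row=LF[14]=6
  step 12: row=6, L[6]='1', prepend. Next row=LF[6]=3
  step 13: row=3, L[3]='d', prepend. Next row=LF[3]=13
  step 14: row=13, L[13]='c', prepend. Next row=LF[13]=12
  step 15: row=12, L[12]='c', prepend. Next row=LF[12]=11
Reversed output: ccd11db1ca001a$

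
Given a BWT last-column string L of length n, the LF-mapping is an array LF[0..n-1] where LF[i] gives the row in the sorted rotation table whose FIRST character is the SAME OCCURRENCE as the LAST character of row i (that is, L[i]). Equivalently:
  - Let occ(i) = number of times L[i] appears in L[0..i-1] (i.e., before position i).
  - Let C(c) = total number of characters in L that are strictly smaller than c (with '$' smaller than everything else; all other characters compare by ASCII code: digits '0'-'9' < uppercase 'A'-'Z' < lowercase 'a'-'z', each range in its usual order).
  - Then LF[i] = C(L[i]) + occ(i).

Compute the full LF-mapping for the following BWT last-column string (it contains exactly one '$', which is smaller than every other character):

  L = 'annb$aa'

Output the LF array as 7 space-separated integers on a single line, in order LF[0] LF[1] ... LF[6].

Char counts: '$':1, 'a':3, 'b':1, 'n':2
C (first-col start): C('$')=0, C('a')=1, C('b')=4, C('n')=5
L[0]='a': occ=0, LF[0]=C('a')+0=1+0=1
L[1]='n': occ=0, LF[1]=C('n')+0=5+0=5
L[2]='n': occ=1, LF[2]=C('n')+1=5+1=6
L[3]='b': occ=0, LF[3]=C('b')+0=4+0=4
L[4]='$': occ=0, LF[4]=C('$')+0=0+0=0
L[5]='a': occ=1, LF[5]=C('a')+1=1+1=2
L[6]='a': occ=2, LF[6]=C('a')+2=1+2=3

Answer: 1 5 6 4 0 2 3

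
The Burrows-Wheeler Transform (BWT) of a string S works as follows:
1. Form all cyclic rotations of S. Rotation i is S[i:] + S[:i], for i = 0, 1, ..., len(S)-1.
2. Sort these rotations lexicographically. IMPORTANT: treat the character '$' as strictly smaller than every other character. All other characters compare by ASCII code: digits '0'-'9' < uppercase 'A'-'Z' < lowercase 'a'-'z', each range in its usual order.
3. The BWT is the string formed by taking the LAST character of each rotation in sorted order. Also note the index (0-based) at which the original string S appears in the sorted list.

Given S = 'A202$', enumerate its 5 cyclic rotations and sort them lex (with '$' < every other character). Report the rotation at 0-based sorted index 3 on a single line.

All 5 rotations (rotation i = S[i:]+S[:i]):
  rot[0] = A202$
  rot[1] = 202$A
  rot[2] = 02$A2
  rot[3] = 2$A20
  rot[4] = $A202
Sorted (with $ < everything):
  sorted[0] = $A202
  sorted[1] = 02$A2
  sorted[2] = 2$A20
  sorted[3] = 202$A
  sorted[4] = A202$
sorted[3] = 202$A

Answer: 202$A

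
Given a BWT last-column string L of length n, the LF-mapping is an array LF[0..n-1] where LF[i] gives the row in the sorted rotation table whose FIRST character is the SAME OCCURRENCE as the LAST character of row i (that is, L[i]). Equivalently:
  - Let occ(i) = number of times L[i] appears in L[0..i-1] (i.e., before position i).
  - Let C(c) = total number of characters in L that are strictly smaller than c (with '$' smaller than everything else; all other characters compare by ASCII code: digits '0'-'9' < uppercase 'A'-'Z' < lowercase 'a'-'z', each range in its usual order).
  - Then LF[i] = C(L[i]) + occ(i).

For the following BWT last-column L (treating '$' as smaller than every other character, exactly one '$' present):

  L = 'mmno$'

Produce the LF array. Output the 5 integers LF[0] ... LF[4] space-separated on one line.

Char counts: '$':1, 'm':2, 'n':1, 'o':1
C (first-col start): C('$')=0, C('m')=1, C('n')=3, C('o')=4
L[0]='m': occ=0, LF[0]=C('m')+0=1+0=1
L[1]='m': occ=1, LF[1]=C('m')+1=1+1=2
L[2]='n': occ=0, LF[2]=C('n')+0=3+0=3
L[3]='o': occ=0, LF[3]=C('o')+0=4+0=4
L[4]='$': occ=0, LF[4]=C('$')+0=0+0=0

Answer: 1 2 3 4 0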